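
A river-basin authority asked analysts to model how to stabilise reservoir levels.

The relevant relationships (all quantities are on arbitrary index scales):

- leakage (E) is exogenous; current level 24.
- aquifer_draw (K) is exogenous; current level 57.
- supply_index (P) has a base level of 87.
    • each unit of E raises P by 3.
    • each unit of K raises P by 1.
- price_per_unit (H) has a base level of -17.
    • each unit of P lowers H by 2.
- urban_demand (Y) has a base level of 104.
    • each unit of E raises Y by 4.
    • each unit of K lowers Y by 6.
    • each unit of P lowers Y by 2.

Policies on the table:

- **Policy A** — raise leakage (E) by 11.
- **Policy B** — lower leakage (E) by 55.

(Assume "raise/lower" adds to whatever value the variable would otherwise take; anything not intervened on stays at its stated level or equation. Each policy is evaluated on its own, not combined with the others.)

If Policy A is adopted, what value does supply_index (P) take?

Policy A (E + 11):
  E = 24 + 11 = 35
  K = 57
  P = 87 + 3·35 + 57 = 249

249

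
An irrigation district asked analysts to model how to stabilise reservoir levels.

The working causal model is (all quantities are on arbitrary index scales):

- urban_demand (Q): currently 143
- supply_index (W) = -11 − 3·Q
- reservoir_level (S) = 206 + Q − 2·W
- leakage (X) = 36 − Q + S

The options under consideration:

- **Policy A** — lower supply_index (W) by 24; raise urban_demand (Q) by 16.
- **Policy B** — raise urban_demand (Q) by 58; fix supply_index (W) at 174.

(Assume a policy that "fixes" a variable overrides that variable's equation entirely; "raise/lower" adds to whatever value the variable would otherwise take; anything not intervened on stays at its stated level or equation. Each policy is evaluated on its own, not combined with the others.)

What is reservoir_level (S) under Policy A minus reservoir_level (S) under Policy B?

Policy A (W − 24, Q + 16):
  Q = 143 + 16 = 159
  W = -11 − 3·159 (−24 from intervention) = -512
  S = 206 + 159 − 2·(-512) = 1389
Policy B (Q + 58, W := 174):
  Q = 143 + 58 = 201
  W = 174
  S = 206 + 201 − 2·174 = 59
S: 1389 − 59 = 1330

1330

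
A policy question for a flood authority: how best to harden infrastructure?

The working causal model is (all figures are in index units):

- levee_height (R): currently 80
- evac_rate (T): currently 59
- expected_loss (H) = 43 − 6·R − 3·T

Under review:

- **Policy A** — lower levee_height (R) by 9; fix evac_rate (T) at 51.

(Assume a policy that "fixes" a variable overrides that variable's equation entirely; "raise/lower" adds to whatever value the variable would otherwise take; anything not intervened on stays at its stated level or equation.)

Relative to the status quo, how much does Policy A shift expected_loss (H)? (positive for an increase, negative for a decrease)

78

Baseline:
  R = 80
  T = 59
  H = 43 − 6·80 − 3·59 = -614
Policy A (R − 9, T := 51):
  R = 80 − 9 = 71
  T = 51
  H = 43 − 6·71 − 3·51 = -536
Change in H: -536 − (-614) = 78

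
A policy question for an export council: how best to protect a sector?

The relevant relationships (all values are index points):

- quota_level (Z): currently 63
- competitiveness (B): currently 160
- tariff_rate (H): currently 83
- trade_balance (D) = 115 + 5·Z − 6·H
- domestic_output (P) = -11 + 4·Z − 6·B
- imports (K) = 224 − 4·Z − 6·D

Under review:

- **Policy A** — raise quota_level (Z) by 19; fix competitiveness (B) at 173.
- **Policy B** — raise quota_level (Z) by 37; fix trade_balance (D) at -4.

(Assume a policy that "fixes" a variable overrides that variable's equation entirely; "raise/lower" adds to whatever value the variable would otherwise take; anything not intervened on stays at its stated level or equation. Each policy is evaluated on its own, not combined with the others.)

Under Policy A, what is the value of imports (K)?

-266

Policy A (Z + 19, B := 173):
  Z = 63 + 19 = 82
  H = 83
  D = 115 + 5·82 − 6·83 = 27
  K = 224 − 4·82 − 6·27 = -266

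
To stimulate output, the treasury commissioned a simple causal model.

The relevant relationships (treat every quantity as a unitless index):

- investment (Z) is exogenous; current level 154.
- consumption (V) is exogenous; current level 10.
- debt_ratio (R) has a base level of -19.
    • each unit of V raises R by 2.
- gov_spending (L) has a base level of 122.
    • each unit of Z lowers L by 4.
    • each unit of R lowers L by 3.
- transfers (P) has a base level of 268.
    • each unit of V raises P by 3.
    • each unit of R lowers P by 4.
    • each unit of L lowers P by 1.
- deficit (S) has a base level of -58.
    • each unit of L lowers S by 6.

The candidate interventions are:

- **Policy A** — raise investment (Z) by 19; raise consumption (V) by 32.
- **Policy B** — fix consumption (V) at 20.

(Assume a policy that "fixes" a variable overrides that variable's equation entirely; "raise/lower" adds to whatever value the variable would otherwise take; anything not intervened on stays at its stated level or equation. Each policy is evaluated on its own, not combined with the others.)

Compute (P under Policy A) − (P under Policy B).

98

Policy A (Z + 19, V + 32):
  Z = 154 + 19 = 173
  V = 10 + 32 = 42
  R = -19 + 2·42 = 65
  L = 122 − 4·173 − 3·65 = -765
  P = 268 + 3·42 − 4·65 − (-765) = 899
Policy B (V := 20):
  Z = 154
  V = 20
  R = -19 + 2·20 = 21
  L = 122 − 4·154 − 3·21 = -557
  P = 268 + 3·20 − 4·21 − (-557) = 801
P: 899 − 801 = 98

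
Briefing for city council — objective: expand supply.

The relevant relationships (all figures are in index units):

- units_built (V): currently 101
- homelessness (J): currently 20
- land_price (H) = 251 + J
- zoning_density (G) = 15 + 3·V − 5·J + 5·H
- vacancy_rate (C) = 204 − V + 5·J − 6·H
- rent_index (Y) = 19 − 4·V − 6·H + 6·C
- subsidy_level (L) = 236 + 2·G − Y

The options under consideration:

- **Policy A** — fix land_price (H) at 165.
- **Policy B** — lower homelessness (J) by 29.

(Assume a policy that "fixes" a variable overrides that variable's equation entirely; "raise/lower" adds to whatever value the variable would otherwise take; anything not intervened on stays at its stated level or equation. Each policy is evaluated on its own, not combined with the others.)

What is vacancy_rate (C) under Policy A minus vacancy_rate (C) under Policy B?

607

Policy A (H := 165):
  V = 101
  J = 20
  H = 165
  C = 204 − 101 + 5·20 − 6·165 = -787
Policy B (J − 29):
  V = 101
  J = 20 − 29 = -9
  H = 251 + (-9) = 242
  C = 204 − 101 + 5·(-9) − 6·242 = -1394
C: -787 − (-1394) = 607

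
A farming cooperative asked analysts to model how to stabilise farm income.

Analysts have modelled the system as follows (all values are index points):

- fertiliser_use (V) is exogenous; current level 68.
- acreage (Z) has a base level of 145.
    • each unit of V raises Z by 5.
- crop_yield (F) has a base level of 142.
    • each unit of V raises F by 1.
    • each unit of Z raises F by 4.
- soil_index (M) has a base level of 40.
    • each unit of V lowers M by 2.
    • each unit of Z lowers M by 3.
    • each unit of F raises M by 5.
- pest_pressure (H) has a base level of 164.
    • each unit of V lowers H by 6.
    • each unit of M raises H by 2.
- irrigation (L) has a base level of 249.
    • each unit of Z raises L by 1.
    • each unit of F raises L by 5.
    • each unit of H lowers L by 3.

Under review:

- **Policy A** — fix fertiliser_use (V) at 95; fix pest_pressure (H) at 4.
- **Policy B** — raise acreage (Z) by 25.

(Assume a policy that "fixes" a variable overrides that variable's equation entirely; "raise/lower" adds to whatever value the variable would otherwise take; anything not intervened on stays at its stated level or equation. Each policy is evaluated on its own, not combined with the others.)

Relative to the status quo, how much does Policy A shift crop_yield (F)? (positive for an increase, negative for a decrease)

567

Baseline:
  V = 68
  Z = 145 + 5·68 = 485
  F = 142 + 68 + 4·485 = 2150
Policy A (V := 95, H := 4):
  V = 95
  Z = 145 + 5·95 = 620
  F = 142 + 95 + 4·620 = 2717
Change in F: 2717 − 2150 = 567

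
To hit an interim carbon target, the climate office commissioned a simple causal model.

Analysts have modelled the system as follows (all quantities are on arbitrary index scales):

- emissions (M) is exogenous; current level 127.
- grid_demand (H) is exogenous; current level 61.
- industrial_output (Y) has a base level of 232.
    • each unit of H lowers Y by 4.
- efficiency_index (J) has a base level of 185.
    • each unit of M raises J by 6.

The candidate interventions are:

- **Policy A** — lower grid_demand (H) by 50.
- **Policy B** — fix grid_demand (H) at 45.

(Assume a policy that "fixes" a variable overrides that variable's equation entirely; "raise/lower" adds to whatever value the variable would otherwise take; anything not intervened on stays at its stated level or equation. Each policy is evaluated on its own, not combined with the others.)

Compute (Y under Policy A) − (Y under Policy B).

Policy A (H − 50):
  H = 61 − 50 = 11
  Y = 232 − 4·11 = 188
Policy B (H := 45):
  H = 45
  Y = 232 − 4·45 = 52
Y: 188 − 52 = 136

136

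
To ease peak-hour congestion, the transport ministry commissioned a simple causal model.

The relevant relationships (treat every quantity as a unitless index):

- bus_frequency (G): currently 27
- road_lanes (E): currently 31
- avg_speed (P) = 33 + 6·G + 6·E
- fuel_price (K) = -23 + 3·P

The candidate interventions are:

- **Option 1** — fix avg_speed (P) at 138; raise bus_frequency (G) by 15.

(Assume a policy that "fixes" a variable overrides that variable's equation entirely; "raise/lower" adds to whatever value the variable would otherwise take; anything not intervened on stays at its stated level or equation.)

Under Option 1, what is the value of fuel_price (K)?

391

Option 1 (P := 138, G + 15):
  G = 27 + 15 = 42
  E = 31
  P = 138
  K = -23 + 3·138 = 391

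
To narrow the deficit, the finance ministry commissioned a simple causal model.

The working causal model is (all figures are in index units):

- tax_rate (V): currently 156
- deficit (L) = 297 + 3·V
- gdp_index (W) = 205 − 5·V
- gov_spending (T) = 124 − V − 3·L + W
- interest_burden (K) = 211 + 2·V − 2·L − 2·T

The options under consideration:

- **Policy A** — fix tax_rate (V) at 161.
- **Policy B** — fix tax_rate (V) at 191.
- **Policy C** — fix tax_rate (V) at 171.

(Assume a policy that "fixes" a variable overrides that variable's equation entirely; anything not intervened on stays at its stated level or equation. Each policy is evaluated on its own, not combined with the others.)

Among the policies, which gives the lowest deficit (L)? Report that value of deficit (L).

780

Policy A (V := 161):
  V = 161
  L = 297 + 3·161 = 780
Policy B (V := 191):
  V = 191
  L = 297 + 3·191 = 870
Policy C (V := 171):
  V = 171
  L = 297 + 3·171 = 810
Comparing — Policy A: L=780, Policy B: L=870, Policy C: L=810. Lowest is 780 (Policy A).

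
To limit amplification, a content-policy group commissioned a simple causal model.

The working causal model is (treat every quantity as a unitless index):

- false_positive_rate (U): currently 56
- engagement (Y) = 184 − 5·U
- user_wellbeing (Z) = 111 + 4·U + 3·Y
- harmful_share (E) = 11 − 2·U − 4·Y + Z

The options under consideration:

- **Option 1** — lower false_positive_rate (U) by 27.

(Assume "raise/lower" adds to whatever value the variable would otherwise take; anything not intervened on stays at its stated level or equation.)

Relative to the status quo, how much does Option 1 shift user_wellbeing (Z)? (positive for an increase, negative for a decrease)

Baseline:
  U = 56
  Y = 184 − 5·56 = -96
  Z = 111 + 4·56 + 3·(-96) = 47
Option 1 (U − 27):
  U = 56 − 27 = 29
  Y = 184 − 5·29 = 39
  Z = 111 + 4·29 + 3·39 = 344
Change in Z: 344 − 47 = 297

297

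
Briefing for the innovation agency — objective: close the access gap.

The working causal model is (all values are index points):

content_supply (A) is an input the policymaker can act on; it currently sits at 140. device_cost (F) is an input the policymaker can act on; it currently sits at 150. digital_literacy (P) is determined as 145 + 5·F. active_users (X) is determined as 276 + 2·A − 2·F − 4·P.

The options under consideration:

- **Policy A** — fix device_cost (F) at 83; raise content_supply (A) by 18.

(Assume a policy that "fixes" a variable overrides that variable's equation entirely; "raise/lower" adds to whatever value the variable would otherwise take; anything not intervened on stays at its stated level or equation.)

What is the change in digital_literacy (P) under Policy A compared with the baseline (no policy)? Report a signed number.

-335

Baseline:
  F = 150
  P = 145 + 5·150 = 895
Policy A (F := 83, A + 18):
  F = 83
  P = 145 + 5·83 = 560
Change in P: 560 − 895 = -335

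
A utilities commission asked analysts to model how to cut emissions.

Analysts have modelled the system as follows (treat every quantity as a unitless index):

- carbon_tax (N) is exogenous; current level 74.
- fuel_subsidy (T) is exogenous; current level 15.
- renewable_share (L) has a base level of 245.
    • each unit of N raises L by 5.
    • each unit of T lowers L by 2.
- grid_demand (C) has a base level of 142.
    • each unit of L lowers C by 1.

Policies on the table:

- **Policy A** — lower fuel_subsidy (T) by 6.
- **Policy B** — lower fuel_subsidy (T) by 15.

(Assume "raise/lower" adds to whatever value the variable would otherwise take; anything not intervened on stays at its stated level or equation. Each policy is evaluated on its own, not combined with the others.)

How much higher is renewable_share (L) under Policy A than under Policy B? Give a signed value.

Policy A (T − 6):
  N = 74
  T = 15 − 6 = 9
  L = 245 + 5·74 − 2·9 = 597
Policy B (T − 15):
  N = 74
  T = 15 − 15 = 0
  L = 245 + 5·74 − 2·0 = 615
L: 597 − 615 = -18

-18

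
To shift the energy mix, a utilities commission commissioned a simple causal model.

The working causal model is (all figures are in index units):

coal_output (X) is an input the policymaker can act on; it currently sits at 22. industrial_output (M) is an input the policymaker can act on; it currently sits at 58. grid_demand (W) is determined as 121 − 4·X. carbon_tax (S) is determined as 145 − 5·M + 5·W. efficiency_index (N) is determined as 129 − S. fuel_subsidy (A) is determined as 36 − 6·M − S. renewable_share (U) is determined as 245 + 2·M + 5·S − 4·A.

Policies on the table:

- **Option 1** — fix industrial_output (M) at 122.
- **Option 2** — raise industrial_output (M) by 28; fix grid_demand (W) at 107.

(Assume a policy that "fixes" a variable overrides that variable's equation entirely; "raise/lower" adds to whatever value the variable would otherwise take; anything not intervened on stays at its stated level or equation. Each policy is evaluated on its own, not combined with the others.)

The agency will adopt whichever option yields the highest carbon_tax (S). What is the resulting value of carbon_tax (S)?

Option 1 (M := 122):
  X = 22
  M = 122
  W = 121 − 4·22 = 33
  S = 145 − 5·122 + 5·33 = -300
Option 2 (M + 28, W := 107):
  X = 22
  M = 58 + 28 = 86
  W = 107
  S = 145 − 5·86 + 5·107 = 250
Comparing — Option 1: S=-300, Option 2: S=250. Highest is 250 (Option 2).

250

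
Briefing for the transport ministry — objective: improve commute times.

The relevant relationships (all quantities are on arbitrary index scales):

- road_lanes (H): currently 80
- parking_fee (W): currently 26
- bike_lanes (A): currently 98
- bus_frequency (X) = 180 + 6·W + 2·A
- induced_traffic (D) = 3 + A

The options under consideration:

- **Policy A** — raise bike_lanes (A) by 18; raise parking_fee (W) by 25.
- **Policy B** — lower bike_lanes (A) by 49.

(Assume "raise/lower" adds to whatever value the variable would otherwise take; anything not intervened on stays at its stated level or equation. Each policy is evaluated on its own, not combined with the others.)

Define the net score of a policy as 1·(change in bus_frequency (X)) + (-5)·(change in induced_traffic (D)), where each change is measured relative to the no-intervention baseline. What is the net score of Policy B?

147

Baseline:
  W = 26
  A = 98
  X = 180 + 6·26 + 2·98 = 532
  D = 3 + 98 = 101
Policy B (A − 49):
  W = 26
  A = 98 − 49 = 49
  X = 180 + 6·26 + 2·49 = 434
  D = 3 + 49 = 52
ΔX = 434 − 532 = -98; ΔD = 52 − 101 = -49
Score = 1·(-98) + (-5)·(-49) = 147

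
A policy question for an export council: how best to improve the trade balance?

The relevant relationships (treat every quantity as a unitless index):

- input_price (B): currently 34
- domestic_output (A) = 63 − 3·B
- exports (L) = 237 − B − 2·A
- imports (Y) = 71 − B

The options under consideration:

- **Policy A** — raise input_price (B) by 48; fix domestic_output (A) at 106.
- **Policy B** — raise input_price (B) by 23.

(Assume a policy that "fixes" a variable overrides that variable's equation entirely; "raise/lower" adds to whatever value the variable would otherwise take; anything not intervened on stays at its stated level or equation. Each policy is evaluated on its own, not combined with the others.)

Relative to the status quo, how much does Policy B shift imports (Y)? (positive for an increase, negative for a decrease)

-23

Baseline:
  B = 34
  Y = 71 − 34 = 37
Policy B (B + 23):
  B = 34 + 23 = 57
  Y = 71 − 57 = 14
Change in Y: 14 − 37 = -23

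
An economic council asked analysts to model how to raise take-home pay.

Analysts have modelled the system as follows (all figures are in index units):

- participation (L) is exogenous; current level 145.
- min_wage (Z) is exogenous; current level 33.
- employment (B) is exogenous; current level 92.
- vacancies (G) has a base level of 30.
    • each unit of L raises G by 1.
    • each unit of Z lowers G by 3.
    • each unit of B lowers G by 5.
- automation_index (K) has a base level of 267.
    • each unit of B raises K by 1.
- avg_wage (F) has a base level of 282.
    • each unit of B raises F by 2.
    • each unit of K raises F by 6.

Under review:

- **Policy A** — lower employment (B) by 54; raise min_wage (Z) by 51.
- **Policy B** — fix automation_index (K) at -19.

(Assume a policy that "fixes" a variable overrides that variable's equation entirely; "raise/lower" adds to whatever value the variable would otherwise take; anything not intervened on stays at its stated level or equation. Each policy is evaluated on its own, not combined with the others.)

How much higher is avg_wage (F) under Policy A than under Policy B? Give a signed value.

Policy A (B − 54, Z + 51):
  B = 92 − 54 = 38
  K = 267 + 38 = 305
  F = 282 + 2·38 + 6·305 = 2188
Policy B (K := -19):
  B = 92
  K = -19
  F = 282 + 2·92 + 6·(-19) = 352
F: 2188 − 352 = 1836

1836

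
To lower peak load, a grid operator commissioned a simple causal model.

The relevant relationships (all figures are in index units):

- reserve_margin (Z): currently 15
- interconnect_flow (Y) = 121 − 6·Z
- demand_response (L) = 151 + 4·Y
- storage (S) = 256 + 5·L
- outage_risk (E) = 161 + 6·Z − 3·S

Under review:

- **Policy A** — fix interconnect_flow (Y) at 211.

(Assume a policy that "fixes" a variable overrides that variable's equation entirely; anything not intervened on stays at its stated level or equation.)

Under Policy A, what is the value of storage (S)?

5231

Policy A (Y := 211):
  Z = 15
  Y = 211
  L = 151 + 4·211 = 995
  S = 256 + 5·995 = 5231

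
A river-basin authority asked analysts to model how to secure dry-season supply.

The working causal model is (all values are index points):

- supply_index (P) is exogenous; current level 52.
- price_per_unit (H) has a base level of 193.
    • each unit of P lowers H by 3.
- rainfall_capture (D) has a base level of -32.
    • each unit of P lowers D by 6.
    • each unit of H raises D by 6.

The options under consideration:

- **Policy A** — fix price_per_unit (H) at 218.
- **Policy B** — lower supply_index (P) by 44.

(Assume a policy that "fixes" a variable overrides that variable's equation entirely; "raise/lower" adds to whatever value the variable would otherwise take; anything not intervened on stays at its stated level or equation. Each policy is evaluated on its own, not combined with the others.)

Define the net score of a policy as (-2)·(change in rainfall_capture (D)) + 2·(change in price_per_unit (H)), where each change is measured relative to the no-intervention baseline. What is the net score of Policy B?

-1848

Baseline:
  P = 52
  H = 193 − 3·52 = 37
  D = -32 − 6·52 + 6·37 = -122
Policy B (P − 44):
  P = 52 − 44 = 8
  H = 193 − 3·8 = 169
  D = -32 − 6·8 + 6·169 = 934
ΔD = 934 − (-122) = 1056; ΔH = 169 − 37 = 132
Score = (-2)·1056 + 2·132 = -1848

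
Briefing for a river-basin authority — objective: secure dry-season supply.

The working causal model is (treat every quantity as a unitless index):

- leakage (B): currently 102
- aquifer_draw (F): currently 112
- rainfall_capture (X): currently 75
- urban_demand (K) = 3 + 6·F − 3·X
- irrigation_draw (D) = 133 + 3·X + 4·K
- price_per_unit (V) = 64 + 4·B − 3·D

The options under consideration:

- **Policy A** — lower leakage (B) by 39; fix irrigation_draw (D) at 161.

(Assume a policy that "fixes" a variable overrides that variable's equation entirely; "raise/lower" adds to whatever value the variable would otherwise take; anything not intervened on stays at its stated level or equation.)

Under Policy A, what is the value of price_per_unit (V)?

Policy A (B − 39, D := 161):
  B = 102 − 39 = 63
  F = 112
  X = 75
  K = 3 + 6·112 − 3·75 = 450
  D = 161
  V = 64 + 4·63 − 3·161 = -167

-167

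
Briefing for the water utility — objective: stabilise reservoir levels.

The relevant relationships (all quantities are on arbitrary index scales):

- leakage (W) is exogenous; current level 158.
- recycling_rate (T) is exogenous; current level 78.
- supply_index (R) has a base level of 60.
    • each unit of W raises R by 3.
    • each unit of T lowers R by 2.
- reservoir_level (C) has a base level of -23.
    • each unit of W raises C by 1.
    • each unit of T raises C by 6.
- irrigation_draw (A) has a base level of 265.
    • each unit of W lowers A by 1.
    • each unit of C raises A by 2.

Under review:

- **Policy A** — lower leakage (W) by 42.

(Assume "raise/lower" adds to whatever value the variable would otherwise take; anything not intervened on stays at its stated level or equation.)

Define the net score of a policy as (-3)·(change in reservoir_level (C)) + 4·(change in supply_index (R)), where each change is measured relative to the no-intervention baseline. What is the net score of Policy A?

Baseline:
  W = 158
  T = 78
  R = 60 + 3·158 − 2·78 = 378
  C = -23 + 158 + 6·78 = 603
Policy A (W − 42):
  W = 158 − 42 = 116
  T = 78
  R = 60 + 3·116 − 2·78 = 252
  C = -23 + 116 + 6·78 = 561
ΔC = 561 − 603 = -42; ΔR = 252 − 378 = -126
Score = (-3)·(-42) + 4·(-126) = -378

-378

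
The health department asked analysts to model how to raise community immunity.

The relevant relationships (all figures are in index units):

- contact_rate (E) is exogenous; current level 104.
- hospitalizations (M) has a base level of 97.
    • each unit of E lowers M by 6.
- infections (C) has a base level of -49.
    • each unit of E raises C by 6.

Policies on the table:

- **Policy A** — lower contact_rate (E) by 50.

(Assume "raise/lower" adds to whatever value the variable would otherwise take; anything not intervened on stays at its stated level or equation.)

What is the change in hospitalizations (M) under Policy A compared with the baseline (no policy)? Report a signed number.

Baseline:
  E = 104
  M = 97 − 6·104 = -527
Policy A (E − 50):
  E = 104 − 50 = 54
  M = 97 − 6·54 = -227
Change in M: -227 − (-527) = 300

300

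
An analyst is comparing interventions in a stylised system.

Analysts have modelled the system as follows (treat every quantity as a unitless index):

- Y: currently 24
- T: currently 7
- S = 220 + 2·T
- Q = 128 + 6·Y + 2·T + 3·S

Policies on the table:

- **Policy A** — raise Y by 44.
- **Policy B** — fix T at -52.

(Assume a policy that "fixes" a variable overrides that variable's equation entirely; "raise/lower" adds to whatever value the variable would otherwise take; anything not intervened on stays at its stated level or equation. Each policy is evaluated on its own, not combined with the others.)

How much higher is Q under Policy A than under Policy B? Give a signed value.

736

Policy A (Y + 44):
  Y = 24 + 44 = 68
  T = 7
  S = 220 + 2·7 = 234
  Q = 128 + 6·68 + 2·7 + 3·234 = 1252
Policy B (T := -52):
  Y = 24
  T = -52
  S = 220 + 2·(-52) = 116
  Q = 128 + 6·24 + 2·(-52) + 3·116 = 516
Q: 1252 − 516 = 736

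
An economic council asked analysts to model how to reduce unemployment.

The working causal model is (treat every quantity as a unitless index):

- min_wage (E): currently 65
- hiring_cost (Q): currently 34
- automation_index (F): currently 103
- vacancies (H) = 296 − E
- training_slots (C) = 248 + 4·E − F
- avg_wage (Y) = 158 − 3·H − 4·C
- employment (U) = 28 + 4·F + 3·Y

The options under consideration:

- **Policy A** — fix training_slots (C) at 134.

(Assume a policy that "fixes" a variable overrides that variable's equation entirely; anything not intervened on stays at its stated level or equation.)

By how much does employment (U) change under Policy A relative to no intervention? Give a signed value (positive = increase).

Baseline:
  E = 65
  F = 103
  H = 296 − 65 = 231
  C = 248 + 4·65 − 103 = 405
  Y = 158 − 3·231 − 4·405 = -2155
  U = 28 + 4·103 + 3·(-2155) = -6025
Policy A (C := 134):
  E = 65
  F = 103
  H = 296 − 65 = 231
  C = 134
  Y = 158 − 3·231 − 4·134 = -1071
  U = 28 + 4·103 + 3·(-1071) = -2773
Change in U: -2773 − (-6025) = 3252

3252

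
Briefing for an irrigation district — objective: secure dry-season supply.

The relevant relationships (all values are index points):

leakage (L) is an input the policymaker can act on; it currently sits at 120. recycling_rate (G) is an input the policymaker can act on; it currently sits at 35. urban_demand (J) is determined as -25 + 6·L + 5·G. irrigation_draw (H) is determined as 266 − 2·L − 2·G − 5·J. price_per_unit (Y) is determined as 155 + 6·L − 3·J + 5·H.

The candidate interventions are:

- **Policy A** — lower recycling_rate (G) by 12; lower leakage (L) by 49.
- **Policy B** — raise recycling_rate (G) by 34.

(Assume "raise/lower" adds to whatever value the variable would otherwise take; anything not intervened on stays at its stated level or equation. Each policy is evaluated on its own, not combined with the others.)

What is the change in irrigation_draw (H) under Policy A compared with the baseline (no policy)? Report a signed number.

Baseline:
  L = 120
  G = 35
  J = -25 + 6·120 + 5·35 = 870
  H = 266 − 2·120 − 2·35 − 5·870 = -4394
Policy A (G − 12, L − 49):
  L = 120 − 49 = 71
  G = 35 − 12 = 23
  J = -25 + 6·71 + 5·23 = 516
  H = 266 − 2·71 − 2·23 − 5·516 = -2502
Change in H: -2502 − (-4394) = 1892

1892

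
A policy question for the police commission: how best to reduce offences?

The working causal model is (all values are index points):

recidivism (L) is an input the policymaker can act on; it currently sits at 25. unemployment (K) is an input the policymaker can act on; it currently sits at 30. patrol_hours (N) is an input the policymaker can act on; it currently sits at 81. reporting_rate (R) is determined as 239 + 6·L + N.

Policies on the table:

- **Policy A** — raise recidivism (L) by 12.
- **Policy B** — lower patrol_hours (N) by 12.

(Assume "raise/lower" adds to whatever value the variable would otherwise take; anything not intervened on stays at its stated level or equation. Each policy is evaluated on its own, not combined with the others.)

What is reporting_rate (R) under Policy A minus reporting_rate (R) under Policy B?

Policy A (L + 12):
  L = 25 + 12 = 37
  N = 81
  R = 239 + 6·37 + 81 = 542
Policy B (N − 12):
  L = 25
  N = 81 − 12 = 69
  R = 239 + 6·25 + 69 = 458
R: 542 − 458 = 84

84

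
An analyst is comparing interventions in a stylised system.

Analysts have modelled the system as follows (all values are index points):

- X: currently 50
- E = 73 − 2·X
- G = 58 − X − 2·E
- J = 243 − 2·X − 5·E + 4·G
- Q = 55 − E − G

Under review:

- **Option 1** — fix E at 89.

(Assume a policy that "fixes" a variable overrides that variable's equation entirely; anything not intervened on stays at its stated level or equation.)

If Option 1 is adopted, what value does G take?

-170

Option 1 (E := 89):
  X = 50
  E = 89
  G = 58 − 50 − 2·89 = -170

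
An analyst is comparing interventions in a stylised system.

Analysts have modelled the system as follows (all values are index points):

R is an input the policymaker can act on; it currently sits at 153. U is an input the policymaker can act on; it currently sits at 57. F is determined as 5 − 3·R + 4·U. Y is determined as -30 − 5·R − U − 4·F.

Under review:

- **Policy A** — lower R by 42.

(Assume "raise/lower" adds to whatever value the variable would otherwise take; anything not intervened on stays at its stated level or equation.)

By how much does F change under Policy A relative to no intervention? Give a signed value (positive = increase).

126

Baseline:
  R = 153
  U = 57
  F = 5 − 3·153 + 4·57 = -226
Policy A (R − 42):
  R = 153 − 42 = 111
  U = 57
  F = 5 − 3·111 + 4·57 = -100
Change in F: -100 − (-226) = 126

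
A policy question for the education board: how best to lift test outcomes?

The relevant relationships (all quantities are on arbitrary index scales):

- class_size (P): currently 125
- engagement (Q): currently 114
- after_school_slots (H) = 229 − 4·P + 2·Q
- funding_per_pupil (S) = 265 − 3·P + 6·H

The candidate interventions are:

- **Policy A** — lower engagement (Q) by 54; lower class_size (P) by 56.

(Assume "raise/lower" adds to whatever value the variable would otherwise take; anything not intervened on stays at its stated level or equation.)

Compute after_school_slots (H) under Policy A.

Policy A (Q − 54, P − 56):
  P = 125 − 56 = 69
  Q = 114 − 54 = 60
  H = 229 − 4·69 + 2·60 = 73

73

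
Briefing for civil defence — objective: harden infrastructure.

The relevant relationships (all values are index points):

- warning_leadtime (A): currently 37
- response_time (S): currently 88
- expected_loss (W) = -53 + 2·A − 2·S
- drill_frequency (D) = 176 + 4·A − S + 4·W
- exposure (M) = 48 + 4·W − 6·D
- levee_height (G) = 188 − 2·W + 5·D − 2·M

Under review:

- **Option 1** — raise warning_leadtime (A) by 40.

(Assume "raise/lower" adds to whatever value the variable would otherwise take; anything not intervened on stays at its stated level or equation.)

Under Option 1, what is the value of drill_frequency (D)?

Option 1 (A + 40):
  A = 37 + 40 = 77
  S = 88
  W = -53 + 2·77 − 2·88 = -75
  D = 176 + 4·77 − 88 + 4·(-75) = 96

96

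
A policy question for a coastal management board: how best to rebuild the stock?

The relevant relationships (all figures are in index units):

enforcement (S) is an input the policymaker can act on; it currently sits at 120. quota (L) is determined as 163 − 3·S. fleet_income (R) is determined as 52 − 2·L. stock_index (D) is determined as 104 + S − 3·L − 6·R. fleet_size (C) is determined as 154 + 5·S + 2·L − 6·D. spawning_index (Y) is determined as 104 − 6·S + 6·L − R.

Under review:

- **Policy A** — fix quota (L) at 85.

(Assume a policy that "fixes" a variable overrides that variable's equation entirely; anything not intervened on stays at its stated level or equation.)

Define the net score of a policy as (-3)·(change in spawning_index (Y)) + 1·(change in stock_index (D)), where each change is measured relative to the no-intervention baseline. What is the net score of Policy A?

-4230

Baseline:
  S = 120
  L = 163 − 3·120 = -197
  R = 52 − 2·(-197) = 446
  D = 104 + 120 − 3·(-197) − 6·446 = -1861
  Y = 104 − 6·120 + 6·(-197) − 446 = -2244
Policy A (L := 85):
  S = 120
  L = 85
  R = 52 − 2·85 = -118
  D = 104 + 120 − 3·85 − 6·(-118) = 677
  Y = 104 − 6·120 + 6·85 − (-118) = 12
ΔY = 12 − (-2244) = 2256; ΔD = 677 − (-1861) = 2538
Score = (-3)·2256 + 1·2538 = -4230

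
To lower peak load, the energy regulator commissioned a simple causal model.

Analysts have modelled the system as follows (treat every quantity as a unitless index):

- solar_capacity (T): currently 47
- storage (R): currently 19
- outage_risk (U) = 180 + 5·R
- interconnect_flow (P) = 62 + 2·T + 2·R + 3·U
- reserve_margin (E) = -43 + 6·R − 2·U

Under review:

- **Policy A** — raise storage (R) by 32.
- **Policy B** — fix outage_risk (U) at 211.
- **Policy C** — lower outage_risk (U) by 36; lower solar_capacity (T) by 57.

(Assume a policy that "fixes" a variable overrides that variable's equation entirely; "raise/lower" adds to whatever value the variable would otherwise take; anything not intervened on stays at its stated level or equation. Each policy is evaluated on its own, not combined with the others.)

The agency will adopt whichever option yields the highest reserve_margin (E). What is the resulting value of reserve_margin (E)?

Policy A (R + 32):
  R = 19 + 32 = 51
  U = 180 + 5·51 = 435
  E = -43 + 6·51 − 2·435 = -607
Policy B (U := 211):
  R = 19
  U = 211
  E = -43 + 6·19 − 2·211 = -351
Policy C (U − 36, T − 57):
  R = 19
  U = 180 + 5·19 (−36 from intervention) = 239
  E = -43 + 6·19 − 2·239 = -407
Comparing — Policy A: E=-607, Policy B: E=-351, Policy C: E=-407. Highest is -351 (Policy B).

-351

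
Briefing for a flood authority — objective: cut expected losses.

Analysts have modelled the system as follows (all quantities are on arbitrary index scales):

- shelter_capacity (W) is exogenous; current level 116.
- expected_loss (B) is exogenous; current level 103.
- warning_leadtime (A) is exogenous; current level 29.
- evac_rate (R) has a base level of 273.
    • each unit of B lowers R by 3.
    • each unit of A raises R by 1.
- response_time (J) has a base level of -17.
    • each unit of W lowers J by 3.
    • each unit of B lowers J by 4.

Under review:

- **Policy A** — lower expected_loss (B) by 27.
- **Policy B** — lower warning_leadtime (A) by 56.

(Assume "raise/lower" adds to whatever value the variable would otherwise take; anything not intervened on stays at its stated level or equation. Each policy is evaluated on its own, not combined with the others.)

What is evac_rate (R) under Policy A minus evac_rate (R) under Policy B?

137

Policy A (B − 27):
  B = 103 − 27 = 76
  A = 29
  R = 273 − 3·76 + 29 = 74
Policy B (A − 56):
  B = 103
  A = 29 − 56 = -27
  R = 273 − 3·103 + (-27) = -63
R: 74 − (-63) = 137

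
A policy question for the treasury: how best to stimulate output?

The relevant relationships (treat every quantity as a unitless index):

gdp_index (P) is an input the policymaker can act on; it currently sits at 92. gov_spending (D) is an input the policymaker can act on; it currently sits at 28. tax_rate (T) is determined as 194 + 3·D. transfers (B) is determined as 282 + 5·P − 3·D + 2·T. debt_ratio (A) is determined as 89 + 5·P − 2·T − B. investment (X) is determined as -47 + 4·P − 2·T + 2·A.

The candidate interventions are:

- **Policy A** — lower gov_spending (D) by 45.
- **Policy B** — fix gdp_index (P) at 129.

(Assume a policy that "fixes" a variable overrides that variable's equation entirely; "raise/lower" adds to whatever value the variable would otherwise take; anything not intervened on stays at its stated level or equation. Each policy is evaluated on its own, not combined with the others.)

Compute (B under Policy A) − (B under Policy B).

Policy A (D − 45):
  P = 92
  D = 28 − 45 = -17
  T = 194 + 3·(-17) = 143
  B = 282 + 5·92 − 3·(-17) + 2·143 = 1079
Policy B (P := 129):
  P = 129
  D = 28
  T = 194 + 3·28 = 278
  B = 282 + 5·129 − 3·28 + 2·278 = 1399
B: 1079 − 1399 = -320

-320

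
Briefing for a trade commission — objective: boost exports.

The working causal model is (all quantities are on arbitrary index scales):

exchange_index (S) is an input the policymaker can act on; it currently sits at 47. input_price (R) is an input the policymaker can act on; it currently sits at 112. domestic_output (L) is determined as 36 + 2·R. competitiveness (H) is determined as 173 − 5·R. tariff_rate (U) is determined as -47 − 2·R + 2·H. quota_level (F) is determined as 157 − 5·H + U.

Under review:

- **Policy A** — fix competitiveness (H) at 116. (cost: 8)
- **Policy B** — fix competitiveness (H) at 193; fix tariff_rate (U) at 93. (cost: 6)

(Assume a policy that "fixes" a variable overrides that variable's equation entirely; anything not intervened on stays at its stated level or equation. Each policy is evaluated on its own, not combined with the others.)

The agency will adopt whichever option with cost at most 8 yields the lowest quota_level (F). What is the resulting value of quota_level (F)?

Policy A (H := 116):
  R = 112
  H = 116
  U = -47 − 2·112 + 2·116 = -39
  F = 157 − 5·116 + (-39) = -462
Policy B (H := 193, U := 93):
  R = 112
  H = 193
  U = 93
  F = 157 − 5·193 + 93 = -715
Comparing — Policy A: F=-462, Policy B: F=-715. Lowest is -715 (Policy B).

-715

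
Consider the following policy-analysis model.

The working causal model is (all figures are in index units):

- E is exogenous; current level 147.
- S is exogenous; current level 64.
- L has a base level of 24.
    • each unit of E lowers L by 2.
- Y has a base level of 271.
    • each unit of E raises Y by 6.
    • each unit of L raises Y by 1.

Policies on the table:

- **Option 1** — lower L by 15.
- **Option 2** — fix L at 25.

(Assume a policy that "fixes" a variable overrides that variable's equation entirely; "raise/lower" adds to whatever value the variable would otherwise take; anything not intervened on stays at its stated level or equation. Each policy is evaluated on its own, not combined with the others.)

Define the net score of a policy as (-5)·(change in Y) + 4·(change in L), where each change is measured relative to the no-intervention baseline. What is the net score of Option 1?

Baseline:
  E = 147
  L = 24 − 2·147 = -270
  Y = 271 + 6·147 + (-270) = 883
Option 1 (L − 15):
  E = 147
  L = 24 − 2·147 (−15 from intervention) = -285
  Y = 271 + 6·147 + (-285) = 868
ΔY = 868 − 883 = -15; ΔL = -285 − (-270) = -15
Score = (-5)·(-15) + 4·(-15) = 15

15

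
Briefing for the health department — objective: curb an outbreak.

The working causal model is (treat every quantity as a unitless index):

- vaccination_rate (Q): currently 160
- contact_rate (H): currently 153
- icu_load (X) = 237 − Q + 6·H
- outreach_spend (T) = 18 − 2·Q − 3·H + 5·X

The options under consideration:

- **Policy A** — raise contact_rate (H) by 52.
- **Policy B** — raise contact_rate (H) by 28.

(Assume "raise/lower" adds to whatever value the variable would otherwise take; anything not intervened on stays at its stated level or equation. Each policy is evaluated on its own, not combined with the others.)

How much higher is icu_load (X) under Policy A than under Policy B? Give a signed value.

Policy A (H + 52):
  Q = 160
  H = 153 + 52 = 205
  X = 237 − 160 + 6·205 = 1307
Policy B (H + 28):
  Q = 160
  H = 153 + 28 = 181
  X = 237 − 160 + 6·181 = 1163
X: 1307 − 1163 = 144

144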